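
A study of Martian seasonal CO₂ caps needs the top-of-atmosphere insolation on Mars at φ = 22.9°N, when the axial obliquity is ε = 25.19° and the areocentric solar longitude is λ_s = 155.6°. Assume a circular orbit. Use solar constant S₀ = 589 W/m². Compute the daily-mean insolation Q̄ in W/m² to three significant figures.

Q̄ ≈ 191 W/m²

sin δ = sin 25.19° × sin 155.6° = 0.17583, so δ = +10.127°.
cos H₀ = −tan(+22.9°) tan(+10.127°) = -0.0754, H₀ = 1.6463 rad.
Bracket: H₀ sin φ sin δ + cos φ cos δ sin H₀ = 1.6463×0.38912×0.17583 + 0.92119×0.98442×0.99715 = 0.112638 + 0.904253 = 1.016891.
Q̄ = (S₀/π) × [bracket] = (589/π) × 1.016891 = 190.7 W/m².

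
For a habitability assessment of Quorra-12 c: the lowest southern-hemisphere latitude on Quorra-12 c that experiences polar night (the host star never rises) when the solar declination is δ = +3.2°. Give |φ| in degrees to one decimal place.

Polar night requires cos H₀ = −tan φ tan δ ≥ 1, i.e. tan φ tan δ ≤ −1.
The boundary is |tan φ| · |tan δ| = 1, so |φ| = 90° − |δ| = 90° − 3.2° = 86.8° in the southern hemisphere.

|φ| = 86.8°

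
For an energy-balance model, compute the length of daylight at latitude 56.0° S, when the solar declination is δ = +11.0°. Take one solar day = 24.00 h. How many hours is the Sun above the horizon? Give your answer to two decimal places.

cos H₀ = −tan φ · tan δ = −tan(-56.0°) × tan(+11.000°) = 0.2882, so H₀ = 1.2785 rad = 73.25°.
Daylight = 2H₀/(2π) × 24.00 h = (1.2785/π) × 24.00 = 9.77 h.

9.77 h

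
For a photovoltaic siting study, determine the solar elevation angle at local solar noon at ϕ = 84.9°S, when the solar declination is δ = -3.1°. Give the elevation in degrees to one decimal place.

8.2°

At local noon the hour angle is zero, so the zenith angle equals |ϕ − δ| = |-84.9° − (-3.100°)| = 81.800°.
Elevation = 90° − 81.800° = 8.2°.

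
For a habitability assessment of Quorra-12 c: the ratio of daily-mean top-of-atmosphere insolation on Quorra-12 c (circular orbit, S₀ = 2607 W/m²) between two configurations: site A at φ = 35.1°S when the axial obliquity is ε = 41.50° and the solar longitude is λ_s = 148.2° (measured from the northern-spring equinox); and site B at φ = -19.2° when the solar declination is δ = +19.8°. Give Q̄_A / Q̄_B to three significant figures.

Q̄_A / Q̄_B ≈ 0.663

— Configuration A (φ=-35.1°):
Solar declination: sin δ = sin ε · sin λ_s = sin 41.50° × sin 148.2° = 0.34917, so δ = +20.437°.
cos H₀ = −tan(-35.1°) tan(+20.437°) = 0.2619, H₀ = 1.3058 rad.
Bracket: H₀ sin φ sin δ + cos φ cos δ sin H₀ = 1.3058×-0.57501×0.34917 + 0.81815×0.93706×0.96510 = -0.262174 + 0.739899 = 0.477725.
Q̄ = (S₀/π) × [bracket] = (2607/π) × 0.477725 = 396.43 W/m².
— Configuration B (φ=-19.2°):
cos H₀ = −tan(-19.2°) tan(+19.800°) = 0.1254, H₀ = 1.4451 rad.
Bracket: H₀ sin φ sin δ + cos φ cos δ sin H₀ = 1.4451×-0.32887×0.33874 + 0.94438×0.94088×0.99211 = -0.160986 + 0.881538 = 0.720552.
Q̄ = (S₀/π) × [bracket] = (2607/π) × 0.720552 = 597.94 W/m².
Ratio Q̄_A / Q̄_B = 396.43 / 597.94 = 0.6630.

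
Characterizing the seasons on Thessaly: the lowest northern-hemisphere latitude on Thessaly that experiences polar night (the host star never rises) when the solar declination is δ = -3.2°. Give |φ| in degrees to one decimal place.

|φ| = 86.8°

Polar night requires cos H₀ = −tan φ tan δ ≥ 1, i.e. tan φ tan δ ≤ −1.
The boundary is |tan φ| · |tan δ| = 1, so |φ| = 90° − |δ| = 90° − 3.2° = 86.8° in the northern hemisphere.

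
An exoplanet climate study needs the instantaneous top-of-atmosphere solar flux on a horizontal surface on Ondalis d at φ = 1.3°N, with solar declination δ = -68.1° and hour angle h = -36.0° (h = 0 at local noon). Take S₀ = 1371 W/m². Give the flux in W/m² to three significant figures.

cos θ_z = sin φ sin δ + cos φ cos δ cos h = -0.021050 + 0.301676 = 0.280626.
Flux = S₀ · cos θ_z = 1371 × 0.280626 = 384.7 W/m².

385 W/m²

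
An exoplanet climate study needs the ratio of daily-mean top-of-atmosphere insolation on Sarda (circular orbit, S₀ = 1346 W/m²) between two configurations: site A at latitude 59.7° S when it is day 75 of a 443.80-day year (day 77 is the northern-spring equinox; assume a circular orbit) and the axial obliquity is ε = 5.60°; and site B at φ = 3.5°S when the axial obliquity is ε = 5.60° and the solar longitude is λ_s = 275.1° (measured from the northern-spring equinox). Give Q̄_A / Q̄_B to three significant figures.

Q̄_A / Q̄_B ≈ 0.507

— Configuration A (φ=-59.7°):
Solar longitude: λ_s = 360° × (75 − 77)/443.80 = -1.622°, i.e. -1.622° + 360° = 358.378°.
sin δ = sin 5.60° × sin 358.378° = -0.00276, so δ = -0.158°.
cos H₀ = −tan(-59.7°) tan(-0.158°) = -0.0047, H₀ = 1.5755 rad.
Bracket: H₀ sin φ sin δ + cos φ cos δ sin H₀ = 1.5755×-0.86340×-0.00276 + 0.50453×1.00000×0.99999 = 0.003754 + 0.504525 = 0.508279.
Q̄ = (S₀/π) × [bracket] = (1346/π) × 0.508279 = 217.77 W/m².
— Configuration B (φ=-3.5°):
Solar declination: sin δ = sin ε · sin λ_s = sin 5.60° × sin 275.1° = -0.09720, so δ = -5.578°.
cos H₀ = −tan(-3.5°) tan(-5.578°) = -0.0060, H₀ = 1.5768 rad.
Bracket: H₀ sin φ sin δ + cos φ cos δ sin H₀ = 1.5768×-0.06105×-0.09720 + 0.99813×0.99527×0.99998 = 0.009357 + 0.993389 = 1.002746.
Q̄ = (S₀/π) × [bracket] = (1346/π) × 1.002746 = 429.62 W/m².
Ratio Q̄_A / Q̄_B = 217.77 / 429.62 = 0.5069.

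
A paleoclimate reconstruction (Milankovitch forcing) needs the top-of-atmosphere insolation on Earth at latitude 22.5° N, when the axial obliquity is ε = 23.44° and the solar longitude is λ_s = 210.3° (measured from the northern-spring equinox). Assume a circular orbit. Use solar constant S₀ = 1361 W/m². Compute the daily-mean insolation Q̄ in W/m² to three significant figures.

Solar declination: sin δ = sin ε · sin λ_s = sin 23.44° × sin 210.3° = -0.20070, so δ = -11.578°.
cos H₀ = −tan(+22.5°) tan(-11.578°) = 0.0849, H₀ = 1.4858 rad.
Bracket: H₀ sin φ sin δ + cos φ cos δ sin H₀ = 1.4858×0.38268×-0.20070 + 0.92388×0.97965×0.99639 = -0.114115 + 0.901812 = 0.787697.
Q̄ = (S₀/π) × [bracket] = (1361/π) × 0.787697 = 341.2 W/m².

Q̄ ≈ 341 W/m²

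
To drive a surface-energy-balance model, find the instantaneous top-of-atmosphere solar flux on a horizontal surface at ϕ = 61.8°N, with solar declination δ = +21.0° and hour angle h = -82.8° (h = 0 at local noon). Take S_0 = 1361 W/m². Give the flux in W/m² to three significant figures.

505 W/m²

cos θ_z = sin ϕ sin δ + cos ϕ cos δ cos h = 0.315831 + 0.055293 = 0.371124.
Flux = S_0 · cos θ_z = 1361 × 0.371124 = 505.1 W/m².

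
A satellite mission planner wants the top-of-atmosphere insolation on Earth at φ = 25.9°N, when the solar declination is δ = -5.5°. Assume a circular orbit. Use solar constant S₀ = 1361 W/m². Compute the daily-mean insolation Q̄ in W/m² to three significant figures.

Q̄ ≈ 360 W/m²

cos H₀ = −tan(+25.9°) tan(-5.500°) = 0.0468, H₀ = 1.5240 rad.
Bracket: H₀ sin φ sin δ + cos φ cos δ sin H₀ = 1.5240×0.43680×-0.09585 + 0.89956×0.99540×0.99891 = -0.063806 + 0.894446 = 0.830640.
Q̄ = (S₀/π) × [bracket] = (1361/π) × 0.830640 = 359.8 W/m².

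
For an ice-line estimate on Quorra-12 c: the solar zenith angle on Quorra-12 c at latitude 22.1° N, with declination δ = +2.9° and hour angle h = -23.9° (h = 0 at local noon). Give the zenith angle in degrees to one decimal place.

cos θ_z = sin φ sin δ + cos φ cos δ cos h = 0.019034 + 0.845998 = 0.865032.
θ_z = arccos(0.865032) = 30.1°.

θ_z = 30.1°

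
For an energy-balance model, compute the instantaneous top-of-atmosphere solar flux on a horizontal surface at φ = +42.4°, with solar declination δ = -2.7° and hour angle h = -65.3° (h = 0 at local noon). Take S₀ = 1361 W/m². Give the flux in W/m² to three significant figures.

376 W/m²

cos θ_z = sin φ sin δ + cos φ cos δ cos h = -0.031764 + 0.308234 = 0.276470.
Flux = S₀ · cos θ_z = 1361 × 0.276470 = 376.3 W/m².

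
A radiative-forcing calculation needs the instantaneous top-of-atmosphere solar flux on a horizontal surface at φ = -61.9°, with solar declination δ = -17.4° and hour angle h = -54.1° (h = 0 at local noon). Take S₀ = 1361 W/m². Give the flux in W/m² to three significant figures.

718 W/m²

cos θ_z = sin φ sin δ + cos φ cos δ cos h = 0.263792 + 0.263550 = 0.527342.
Flux = S₀ · cos θ_z = 1361 × 0.527342 = 717.7 W/m².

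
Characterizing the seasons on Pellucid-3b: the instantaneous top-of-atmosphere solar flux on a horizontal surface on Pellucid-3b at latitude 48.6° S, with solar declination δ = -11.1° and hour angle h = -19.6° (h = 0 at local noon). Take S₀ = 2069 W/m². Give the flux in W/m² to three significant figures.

1.56e+03 W/m²

cos θ_z = sin φ sin δ + cos φ cos δ cos h = 0.144413 + 0.611339 = 0.755752.
Flux = S₀ · cos θ_z = 2069 × 0.755752 = 1564 W/m².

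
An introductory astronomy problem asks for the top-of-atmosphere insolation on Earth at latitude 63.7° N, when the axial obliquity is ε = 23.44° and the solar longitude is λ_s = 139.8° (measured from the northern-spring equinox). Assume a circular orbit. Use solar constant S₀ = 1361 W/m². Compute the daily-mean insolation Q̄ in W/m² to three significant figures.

Solar declination: sin δ = sin ε · sin λ_s = sin 23.44° × sin 139.8° = 0.25676, so δ = +14.878°.
cos H₀ = −tan(+63.7°) tan(+14.878°) = -0.5375, H₀ = 2.1383 rad.
Bracket: H₀ sin φ sin δ + cos φ cos δ sin H₀ = 2.1383×0.89649×0.25676 + 0.44307×0.96648×0.84325 = 0.492200 + 0.361095 = 0.853295.
Q̄ = (S₀/π) × [bracket] = (1361/π) × 0.853295 = 369.7 W/m².

Q̄ ≈ 370 W/m²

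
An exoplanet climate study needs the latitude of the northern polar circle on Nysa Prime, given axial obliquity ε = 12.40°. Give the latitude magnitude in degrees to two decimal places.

77.60°

The polar circle is the lowest latitude that experiences at least one full rotation of continuous daylight at the northern-summer solstice; it lies at |φ| = 90° − ε = 90° − 12.40° = 77.60°.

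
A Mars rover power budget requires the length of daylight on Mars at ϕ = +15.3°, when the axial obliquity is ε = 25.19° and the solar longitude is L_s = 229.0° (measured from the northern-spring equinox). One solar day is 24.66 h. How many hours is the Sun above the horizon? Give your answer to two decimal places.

11.60 h

Solar declination: sin δ = sin ε · sin L_s = sin 25.19° × sin 229.0° = -0.32122, so δ = -18.737°.
cos h₀ = −tan ϕ · tan δ = −tan(+15.3°) × tan(-18.737°) = 0.0928, so h₀ = 1.4779 rad = 84.68°.
Daylight = 2h₀/(2π) × 24.66 h = (1.4779/π) × 24.66 = 11.60 h.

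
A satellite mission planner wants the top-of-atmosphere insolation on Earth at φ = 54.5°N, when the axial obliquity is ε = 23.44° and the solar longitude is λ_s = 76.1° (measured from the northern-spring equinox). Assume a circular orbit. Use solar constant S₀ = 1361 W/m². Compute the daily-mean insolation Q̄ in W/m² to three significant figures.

Q̄ ≈ 487 W/m²

Solar declination: sin δ = sin ε · sin λ_s = sin 23.44° × sin 76.1° = 0.38614, so δ = +22.715°.
cos H₀ = −tan(+54.5°) tan(+22.715°) = -0.5869, H₀ = 2.1980 rad.
Bracket: H₀ sin φ sin δ + cos φ cos δ sin H₀ = 2.1980×0.81412×0.38614 + 0.58070×0.92244×0.80968 = 0.690973 + 0.433714 = 1.124687.
Q̄ = (S₀/π) × [bracket] = (1361/π) × 1.124687 = 487.2 W/m².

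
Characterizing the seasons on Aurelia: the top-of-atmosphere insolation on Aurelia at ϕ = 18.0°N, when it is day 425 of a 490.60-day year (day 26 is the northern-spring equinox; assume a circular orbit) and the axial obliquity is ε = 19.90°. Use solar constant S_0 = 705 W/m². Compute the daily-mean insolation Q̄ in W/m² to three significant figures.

Solar longitude: L_s = 360° × (425 − 26)/490.60 = 292.784°.
sin δ = sin 19.90° × sin 292.784° = -0.31382, so δ = -18.290°.
cos h₀ = −tan(+18.0°) tan(-18.290°) = 0.1074, h₀ = 1.4632 rad.
Bracket: h₀ sin ϕ sin δ + cos ϕ cos δ sin h₀ = 1.4632×0.30902×-0.31382 + 0.95106×0.94948×0.99422 = -0.141896 + 0.897793 = 0.755897.
Q̄ = (S_0/π) × [bracket] = (705/π) × 0.755897 = 169.6 W/m².

Q̄ ≈ 170 W/m²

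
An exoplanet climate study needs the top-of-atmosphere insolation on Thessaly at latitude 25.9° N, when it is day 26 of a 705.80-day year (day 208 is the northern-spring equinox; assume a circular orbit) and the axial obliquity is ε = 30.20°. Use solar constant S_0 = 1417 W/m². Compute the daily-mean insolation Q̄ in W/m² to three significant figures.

Solar longitude: L_s = 360° × (26 − 208)/705.80 = -92.831°, i.e. -92.831° + 360° = 267.169°.
sin δ = sin 30.20° × sin 267.169° = -0.50241, so δ = -30.159°.
cos h₀ = −tan(+25.9°) tan(-30.159°) = 0.2821, h₀ = 1.2848 rad.
Bracket: h₀ sin ϕ sin δ + cos ϕ cos δ sin h₀ = 1.2848×0.43680×-0.50241 + 0.89956×0.86463×0.95937 = -0.281953 + 0.746185 = 0.464232.
Q̄ = (S_0/π) × [bracket] = (1417/π) × 0.464232 = 209.4 W/m².

Q̄ ≈ 209 W/m²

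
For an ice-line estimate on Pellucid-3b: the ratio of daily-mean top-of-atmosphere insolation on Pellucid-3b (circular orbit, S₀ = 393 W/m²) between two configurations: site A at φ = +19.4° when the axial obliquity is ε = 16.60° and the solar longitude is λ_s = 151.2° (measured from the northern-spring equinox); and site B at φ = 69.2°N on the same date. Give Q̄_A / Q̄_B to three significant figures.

— Configuration A (φ=+19.4°):
Solar declination: sin δ = sin ε · sin λ_s = sin 16.60° × sin 151.2° = 0.13763, so δ = +7.911°.
cos H₀ = −tan(+19.4°) tan(+7.911°) = -0.0489, H₀ = 1.6197 rad.
Bracket: H₀ sin φ sin δ + cos φ cos δ sin H₀ = 1.6197×0.33216×0.13763 + 0.94322×0.99048×0.99880 = 0.074045 + 0.933119 = 1.007164.
Q̄ = (S₀/π) × [bracket] = (393/π) × 1.007164 = 125.99 W/m².
— Configuration B (φ=+69.2°):
cos H₀ = −tan(+69.2°) tan(+7.911°) = -0.3658, H₀ = 1.9453 rad.
Bracket: H₀ sin φ sin δ + cos φ cos δ sin H₀ = 1.9453×0.93483×0.13763 + 0.35511×0.99048×0.93069 = 0.250284 + 0.327351 = 0.577635.
Q̄ = (S₀/π) × [bracket] = (393/π) × 0.577635 = 72.260 W/m².
Ratio Q̄_A / Q̄_B = 125.99 / 72.260 = 1.744.

Q̄_A / Q̄_B ≈ 1.74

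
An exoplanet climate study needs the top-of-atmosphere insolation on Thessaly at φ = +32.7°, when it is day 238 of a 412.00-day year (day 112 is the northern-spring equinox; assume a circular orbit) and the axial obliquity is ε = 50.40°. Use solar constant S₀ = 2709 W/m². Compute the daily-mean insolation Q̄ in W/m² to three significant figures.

Q̄ ≈ 1.15e+03 W/m²

Solar longitude: λ_s = 360° × (238 − 112)/412.00 = 110.097°.
sin δ = sin 50.40° × sin 110.097° = 0.72360, so δ = +46.352°.
cos H₀ = −tan(+32.7°) tan(+46.352°) = -0.6730, H₀ = 2.3091 rad.
Bracket: H₀ sin φ sin δ + cos φ cos δ sin H₀ = 2.3091×0.54024×0.72360 + 0.84151×0.69022×0.73961 = 0.902668 + 0.429585 = 1.332253.
Q̄ = (S₀/π) × [bracket] = (2709/π) × 1.332253 = 1149 W/m².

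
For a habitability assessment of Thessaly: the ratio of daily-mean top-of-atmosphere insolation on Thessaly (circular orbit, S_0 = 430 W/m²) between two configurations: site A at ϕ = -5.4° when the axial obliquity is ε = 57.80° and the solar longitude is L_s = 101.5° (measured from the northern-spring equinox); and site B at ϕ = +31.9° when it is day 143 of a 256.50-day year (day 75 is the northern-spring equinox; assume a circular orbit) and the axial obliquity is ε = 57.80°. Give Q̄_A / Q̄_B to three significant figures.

Q̄_A / Q̄_B ≈ 0.314

— Configuration A (ϕ=-5.4°):
Solar declination: sin δ = sin ε · sin L_s = sin 57.80° × sin 101.5° = 0.82921, so δ = +56.017°.
cos h₀ = −tan(-5.4°) tan(+56.017°) = 0.1402, h₀ = 1.4301 rad.
Bracket: h₀ sin ϕ sin δ + cos ϕ cos δ sin h₀ = 1.4301×-0.09411×0.82921 + 0.99556×0.55894×0.99012 = -0.111601 + 0.550960 = 0.439359.
Q̄ = (S_0/π) × [bracket] = (430/π) × 0.439359 = 60.136 W/m².
— Configuration B (ϕ=+31.9°):
Solar longitude: L_s = 360° × (143 − 75)/256.50 = 95.439°.
sin δ = sin 57.80° × sin 95.439° = 0.84238, so δ = +57.393°.
cos h₀ = −tan(+31.9°) tan(+57.393°) = -0.9730, h₀ = 2.9088 rad.
Bracket: h₀ sin ϕ sin δ + cos ϕ cos δ sin h₀ = 2.9088×0.52844×0.84238 + 0.84897×0.53888×0.23073 = 1.294844 + 0.105557 = 1.400401.
Q̄ = (S_0/π) × [bracket] = (430/π) × 1.400401 = 191.68 W/m².
Ratio Q̄_A / Q̄_B = 60.136 / 191.68 = 0.3137.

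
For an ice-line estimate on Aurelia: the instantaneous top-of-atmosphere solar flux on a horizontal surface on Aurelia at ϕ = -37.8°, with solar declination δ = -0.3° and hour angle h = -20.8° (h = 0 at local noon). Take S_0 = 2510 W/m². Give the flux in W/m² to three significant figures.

cos θ_z = sin ϕ sin δ + cos ϕ cos δ cos h = 0.003209 + 0.738647 = 0.741856.
Flux = S_0 · cos θ_z = 2510 × 0.741856 = 1862 W/m².

1.86e+03 W/m²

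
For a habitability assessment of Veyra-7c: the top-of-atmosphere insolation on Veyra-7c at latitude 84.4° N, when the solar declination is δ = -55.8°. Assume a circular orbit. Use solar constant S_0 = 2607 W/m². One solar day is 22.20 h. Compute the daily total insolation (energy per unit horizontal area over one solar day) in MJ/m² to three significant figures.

cos h₀ = −tan(+84.4°) tan(-55.800°) = 15.0071 ≥ 1 ⇒ polar night, h₀ = 0 and Q̄ = 0.
Daily total = Q̄ × 22.20 h × 3600 s/h = 0.00 MJ/m².

0.00 MJ/m²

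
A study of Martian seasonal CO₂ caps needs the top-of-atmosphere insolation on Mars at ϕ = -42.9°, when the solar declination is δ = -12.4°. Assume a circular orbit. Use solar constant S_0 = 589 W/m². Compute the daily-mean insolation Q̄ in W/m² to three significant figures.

Q̄ ≈ 180 W/m²

cos h₀ = −tan(-42.9°) tan(-12.400°) = -0.2043, h₀ = 1.7766 rad.
Bracket: h₀ sin ϕ sin δ + cos ϕ cos δ sin h₀ = 1.7766×-0.68072×-0.21474 + 0.73254×0.97667×0.97891 = 0.259700 + 0.700361 = 0.960061.
Q̄ = (S_0/π) × [bracket] = (589/π) × 0.960061 = 180.0 W/m².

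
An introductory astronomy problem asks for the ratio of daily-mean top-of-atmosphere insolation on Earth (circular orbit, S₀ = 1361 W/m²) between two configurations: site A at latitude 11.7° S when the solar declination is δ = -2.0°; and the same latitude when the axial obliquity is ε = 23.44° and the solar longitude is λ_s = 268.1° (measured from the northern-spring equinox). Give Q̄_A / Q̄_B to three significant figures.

— Configuration A (φ=-11.7°):
cos H₀ = −tan(-11.7°) tan(-2.000°) = -0.0072, H₀ = 1.5780 rad.
Bracket: H₀ sin φ sin δ + cos φ cos δ sin H₀ = 1.5780×-0.20279×-0.03490 + 0.97922×0.99939×0.99997 = 0.011168 + 0.978593 = 0.989761.
Q̄ = (S₀/π) × [bracket] = (1361/π) × 0.989761 = 428.78 W/m².
— Configuration B (φ=-11.7°):
Solar declination: sin δ = sin ε · sin λ_s = sin 23.44° × sin 268.1° = -0.39757, so δ = -23.426°.
cos H₀ = −tan(-11.7°) tan(-23.426°) = -0.0897, H₀ = 1.6606 rad.
Bracket: H₀ sin φ sin δ + cos φ cos δ sin H₀ = 1.6606×-0.20279×-0.39757 + 0.97922×0.91757×0.99597 = 0.133883 + 0.894882 = 1.028765.
Q̄ = (S₀/π) × [bracket] = (1361/π) × 1.028765 = 445.68 W/m².
Ratio Q̄_A / Q̄_B = 428.78 / 445.68 = 0.9621.

Q̄_A / Q̄_B ≈ 0.962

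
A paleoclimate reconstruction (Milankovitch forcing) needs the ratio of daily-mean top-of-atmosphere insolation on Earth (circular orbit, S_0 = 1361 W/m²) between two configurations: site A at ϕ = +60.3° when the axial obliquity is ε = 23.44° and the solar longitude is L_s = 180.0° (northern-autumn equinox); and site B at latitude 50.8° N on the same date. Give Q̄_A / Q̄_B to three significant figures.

— Configuration A (ϕ=+60.3°):
Solar declination: sin δ = sin ε · sin L_s = sin 23.44° × sin 180.0° = 0.00000, so δ = +0.000°.
cos h₀ = −tan(+60.3°) tan(+0.000°) = -0.0000, h₀ = 1.5708 rad.
Bracket: h₀ sin ϕ sin δ + cos ϕ cos δ sin h₀ = 1.5708×0.86863×0.00000 + 0.49546×1.00000×1.00000 = 0.000000 + 0.495460 = 0.495460.
Q̄ = (S_0/π) × [bracket] = (1361/π) × 0.495460 = 214.64 W/m².
— Configuration B (ϕ=+50.8°):
cos h₀ = −tan(+50.8°) tan(+0.000°) = -0.0000, h₀ = 1.5708 rad.
Bracket: h₀ sin ϕ sin δ + cos ϕ cos δ sin h₀ = 1.5708×0.77494×0.00000 + 0.63203×1.00000×1.00000 = 0.000000 + 0.632030 = 0.632030.
Q̄ = (S_0/π) × [bracket] = (1361/π) × 0.632030 = 273.81 W/m².
Ratio Q̄_A / Q̄_B = 214.64 / 273.81 = 0.7839.

Q̄_A / Q̄_B ≈ 0.784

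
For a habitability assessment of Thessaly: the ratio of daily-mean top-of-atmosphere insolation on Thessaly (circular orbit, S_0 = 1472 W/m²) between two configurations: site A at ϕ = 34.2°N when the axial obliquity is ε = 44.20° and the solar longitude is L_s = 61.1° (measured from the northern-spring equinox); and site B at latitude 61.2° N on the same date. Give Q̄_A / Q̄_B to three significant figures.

Q̄_A / Q̄_B ≈ 0.765

— Configuration A (ϕ=+34.2°):
Solar declination: sin δ = sin ε · sin L_s = sin 44.20° × sin 61.1° = 0.61034, so δ = +37.614°.
cos h₀ = −tan(+34.2°) tan(+37.614°) = -0.5236, h₀ = 2.1219 rad.
Bracket: h₀ sin ϕ sin δ + cos ϕ cos δ sin h₀ = 2.1219×0.56208×0.61034 + 0.82708×0.79214×0.85194 = 0.727939 + 0.558160 = 1.286099.
Q̄ = (S_0/π) × [bracket] = (1472/π) × 1.286099 = 602.60 W/m².
— Configuration B (ϕ=+61.2°):
cos h₀ = −tan(+61.2°) tan(+37.614°) = -1.4015 ≤ −1 ⇒ polar day, h₀ = π.
Bracket: h₀ sin ϕ sin δ + cos ϕ cos δ sin h₀ = 3.1416×0.87631×0.61034 + 0.48175×0.79214×0.00000 = 1.680275 + 0.000000 = 1.680275.
Q̄ = (S_0/π) × [bracket] = (1472/π) × 1.680275 = 787.30 W/m².
Ratio Q̄_A / Q̄_B = 602.60 / 787.30 = 0.7654.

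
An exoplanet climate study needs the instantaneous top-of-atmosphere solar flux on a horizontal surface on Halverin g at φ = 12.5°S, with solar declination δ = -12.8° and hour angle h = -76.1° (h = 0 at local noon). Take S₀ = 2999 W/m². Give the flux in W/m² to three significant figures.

cos θ_z = sin φ sin δ + cos φ cos δ cos h = 0.047952 + 0.228705 = 0.276657.
Flux = S₀ · cos θ_z = 2999 × 0.276657 = 829.7 W/m².

830 W/m²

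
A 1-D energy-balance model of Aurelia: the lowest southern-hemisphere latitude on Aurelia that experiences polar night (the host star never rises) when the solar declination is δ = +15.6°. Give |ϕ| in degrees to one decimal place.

|ϕ| = 74.4°

Polar night requires cos h₀ = −tan ϕ tan δ ≥ 1, i.e. tan ϕ tan δ ≤ −1.
The boundary is |tan ϕ| · |tan δ| = 1, so |ϕ| = 90° − |δ| = 90° − 15.6° = 74.4° in the southern hemisphere.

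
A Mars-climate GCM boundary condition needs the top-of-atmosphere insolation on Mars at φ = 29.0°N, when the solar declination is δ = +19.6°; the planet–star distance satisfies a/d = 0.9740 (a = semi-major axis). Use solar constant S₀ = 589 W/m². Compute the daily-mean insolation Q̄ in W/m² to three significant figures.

Q̄ ≈ 195 W/m²

cos H₀ = −tan(+29.0°) tan(+19.600°) = -0.1974, H₀ = 1.7695 rad.
Bracket: H₀ sin φ sin δ + cos φ cos δ sin H₀ = 1.7695×0.48481×0.33545 + 0.87462×0.94206×0.98033 = 0.287773 + 0.807738 = 1.095511.
Inverse-square distance factor (a/d)² = 0.9740² = 0.948676.
Q̄ = (S₀/π) × 0.948676 × [bracket] = (589/π) × 0.948676 × 1.095511 = 194.8 W/m².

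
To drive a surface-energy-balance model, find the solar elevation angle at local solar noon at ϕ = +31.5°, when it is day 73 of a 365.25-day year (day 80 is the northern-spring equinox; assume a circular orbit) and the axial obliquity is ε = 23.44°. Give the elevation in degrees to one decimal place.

Solar longitude: L_s = 360° × (73 − 80)/365.25 = -6.899°, i.e. -6.899° + 360° = 353.101°.
sin δ = sin 23.44° × sin 353.101° = -0.04778, so δ = -2.739°.
At local noon the hour angle is zero, so the zenith angle equals |ϕ − δ| = |+31.5° − (-2.739°)| = 34.239°.
Elevation = 90° − 34.239° = 55.8°.

55.8°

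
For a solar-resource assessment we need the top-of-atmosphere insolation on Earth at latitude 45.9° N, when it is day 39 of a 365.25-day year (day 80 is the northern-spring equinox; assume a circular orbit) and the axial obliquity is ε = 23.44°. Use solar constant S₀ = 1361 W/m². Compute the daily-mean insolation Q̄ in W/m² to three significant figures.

Q̄ ≈ 176 W/m²

Solar longitude: λ_s = 360° × (39 − 80)/365.25 = -40.411°, i.e. -40.411° + 360° = 319.589°.
sin δ = sin 23.44° × sin 319.589° = -0.25787, so δ = -14.944°.
cos H₀ = −tan(+45.9°) tan(-14.944°) = 0.2754, H₀ = 1.2918 rad.
Bracket: H₀ sin φ sin δ + cos φ cos δ sin H₀ = 1.2918×0.71813×-0.25787 + 0.69591×0.96618×0.96132 = -0.239221 + 0.646367 = 0.407146.
Q̄ = (S₀/π) × [bracket] = (1361/π) × 0.407146 = 176.4 W/m².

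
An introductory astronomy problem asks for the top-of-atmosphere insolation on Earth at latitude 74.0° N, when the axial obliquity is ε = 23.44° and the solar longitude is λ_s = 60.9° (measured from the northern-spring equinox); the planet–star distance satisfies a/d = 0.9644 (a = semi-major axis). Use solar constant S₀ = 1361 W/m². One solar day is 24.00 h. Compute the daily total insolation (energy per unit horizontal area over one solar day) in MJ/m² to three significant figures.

36.5 MJ/m²

Solar declination: sin δ = sin ε · sin λ_s = sin 23.44° × sin 60.9° = 0.34758, so δ = +20.339°.
cos H₀ = −tan(+74.0°) tan(+20.339°) = -1.2927 ≤ −1 ⇒ polar day, H₀ = π.
Bracket: H₀ sin φ sin δ + cos φ cos δ sin H₀ = 3.1416×0.96126×0.34758 + 0.27564×0.93765×0.00000 = 1.049655 + 0.000000 = 1.049655.
Inverse-square distance factor (a/d)² = 0.9644² = 0.930067.
Q̄ = (S₀/π) × 0.930067 × [bracket] = (1361/π) × 0.930067 × 1.049655 = 422.93 W/m².
Daily total = Q̄ × 24.00 h × 3600 s/h = 422.93 × 24.00 × 3600 / 10⁶ = 36.54 MJ/m².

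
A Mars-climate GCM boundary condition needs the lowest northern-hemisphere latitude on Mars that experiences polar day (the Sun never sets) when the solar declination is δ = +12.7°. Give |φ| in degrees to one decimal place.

|φ| = 77.3°

Polar day requires cos H₀ = −tan φ tan δ ≤ −1, i.e. tan φ tan δ ≥ 1.
The boundary is |tan φ| · |tan δ| = 1, so |φ| = 90° − |δ| = 90° − 12.7° = 77.3° in the northern hemisphere.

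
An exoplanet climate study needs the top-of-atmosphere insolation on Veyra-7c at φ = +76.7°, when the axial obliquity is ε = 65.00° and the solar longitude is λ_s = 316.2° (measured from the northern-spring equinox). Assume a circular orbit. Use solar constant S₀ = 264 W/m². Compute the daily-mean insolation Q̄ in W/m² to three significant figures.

Q̄ ≈ 0.00 W/m²

Solar declination: sin δ = sin ε · sin λ_s = sin 65.00° × sin 316.2° = -0.62729, so δ = -38.851°.
cos H₀ = −tan(+76.7°) tan(-38.851°) = 3.4074 ≥ 1 ⇒ polar night, H₀ = 0 and Q̄ = 0.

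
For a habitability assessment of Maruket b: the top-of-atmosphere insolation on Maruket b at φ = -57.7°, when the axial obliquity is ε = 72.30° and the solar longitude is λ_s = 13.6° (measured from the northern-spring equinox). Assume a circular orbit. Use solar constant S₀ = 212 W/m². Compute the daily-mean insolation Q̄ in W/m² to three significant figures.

Solar declination: sin δ = sin ε · sin λ_s = sin 72.30° × sin 13.6° = 0.22401, so δ = +12.945°.
cos H₀ = −tan(-57.7°) tan(+12.945°) = 0.3636, H₀ = 1.1987 rad.
Bracket: H₀ sin φ sin δ + cos φ cos δ sin H₀ = 1.1987×-0.84526×0.22401 + 0.53435×0.97459×0.93156 = -0.226970 + 0.485131 = 0.258161.
Q̄ = (S₀/π) × [bracket] = (212/π) × 0.258161 = 17.42 W/m².

Q̄ ≈ 17.4 W/m²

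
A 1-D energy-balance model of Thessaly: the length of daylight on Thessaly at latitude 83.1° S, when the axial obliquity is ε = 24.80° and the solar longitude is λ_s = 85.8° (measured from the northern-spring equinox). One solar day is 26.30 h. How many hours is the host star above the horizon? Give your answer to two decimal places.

Solar declination: sin δ = sin ε · sin λ_s = sin 24.80° × sin 85.8° = 0.41833, so δ = +24.729°.
cos H₀ = −tan φ · tan δ = 3.8059 ≥ 1, so the host star never rises (polar night) and H₀ = 0.
Daylight = 2H₀/(2π) × 26.30 h = (0.0000/π) × 26.30 = 0.00 h.

0.00 h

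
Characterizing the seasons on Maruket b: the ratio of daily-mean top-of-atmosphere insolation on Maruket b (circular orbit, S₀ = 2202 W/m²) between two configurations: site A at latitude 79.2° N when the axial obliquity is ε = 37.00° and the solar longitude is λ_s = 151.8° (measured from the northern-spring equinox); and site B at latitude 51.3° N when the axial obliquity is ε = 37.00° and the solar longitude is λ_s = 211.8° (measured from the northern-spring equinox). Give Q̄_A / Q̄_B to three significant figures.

— Configuration A (φ=+79.2°):
Solar declination: sin δ = sin ε · sin λ_s = sin 37.00° × sin 151.8° = 0.28439, so δ = +16.522°.
cos H₀ = −tan(+79.2°) tan(+16.522°) = -1.5550 ≤ −1 ⇒ polar day, H₀ = π.
Bracket: H₀ sin φ sin δ + cos φ cos δ sin H₀ = 3.1416×0.98229×0.28439 + 0.18738×0.95871×0.00000 = 0.877617 + 0.000000 = 0.877617.
Q̄ = (S₀/π) × [bracket] = (2202/π) × 0.877617 = 615.14 W/m².
— Configuration B (φ=+51.3°):
Solar declination: sin δ = sin ε · sin λ_s = sin 37.00° × sin 211.8° = -0.31713, so δ = -18.489°.
cos H₀ = −tan(+51.3°) tan(-18.489°) = 0.4174, H₀ = 1.1402 rad.
Bracket: H₀ sin φ sin δ + cos φ cos δ sin H₀ = 1.1402×0.78043×-0.31713 + 0.62524×0.94838×0.90873 = -0.282197 + 0.538845 = 0.256648.
Q̄ = (S₀/π) × [bracket] = (2202/π) × 0.256648 = 179.89 W/m².
Ratio Q̄_A / Q̄_B = 615.14 / 179.89 = 3.420.

Q̄_A / Q̄_B ≈ 3.42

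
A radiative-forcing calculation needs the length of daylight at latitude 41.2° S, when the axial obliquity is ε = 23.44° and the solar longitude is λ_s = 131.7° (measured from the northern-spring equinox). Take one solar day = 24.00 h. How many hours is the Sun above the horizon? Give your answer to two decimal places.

Solar declination: sin δ = sin ε · sin λ_s = sin 23.44° × sin 131.7° = 0.29700, so δ = +17.278°.
cos H₀ = −tan φ · tan δ = −tan(-41.2°) × tan(+17.278°) = 0.2723, so H₀ = 1.2950 rad = 74.20°.
Daylight = 2H₀/(2π) × 24.00 h = (1.2950/π) × 24.00 = 9.89 h.

9.89 h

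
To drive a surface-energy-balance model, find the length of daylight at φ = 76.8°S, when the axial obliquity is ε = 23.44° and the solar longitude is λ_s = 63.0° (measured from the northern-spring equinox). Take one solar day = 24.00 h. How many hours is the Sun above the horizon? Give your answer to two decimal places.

Solar declination: sin δ = sin ε · sin λ_s = sin 23.44° × sin 63.0° = 0.35443, so δ = +20.759°.
cos H₀ = −tan φ · tan δ = 1.6160 ≥ 1, so the Sun never rises (polar night) and H₀ = 0.
Daylight = 2H₀/(2π) × 24.00 h = (0.0000/π) × 24.00 = 0.00 h.

0.00 h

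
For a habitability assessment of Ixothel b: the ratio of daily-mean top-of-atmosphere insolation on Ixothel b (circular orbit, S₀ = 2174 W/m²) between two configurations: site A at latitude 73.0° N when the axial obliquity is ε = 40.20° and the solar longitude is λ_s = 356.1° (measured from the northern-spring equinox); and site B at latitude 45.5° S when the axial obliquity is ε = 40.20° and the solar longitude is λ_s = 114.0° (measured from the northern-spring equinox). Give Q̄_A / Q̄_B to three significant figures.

Q̄_A / Q̄_B ≈ 3.25

— Configuration A (φ=+73.0°):
Solar declination: sin δ = sin ε · sin λ_s = sin 40.20° × sin 356.1° = -0.04390, so δ = -2.516°.
cos H₀ = −tan(+73.0°) tan(-2.516°) = 0.1437, H₀ = 1.4266 rad.
Bracket: H₀ sin φ sin δ + cos φ cos δ sin H₀ = 1.4266×0.95630×-0.04390 + 0.29237×0.99904×0.98962 = -0.059891 + 0.289057 = 0.229166.
Q̄ = (S₀/π) × [bracket] = (2174/π) × 0.229166 = 158.58 W/m².
— Configuration B (φ=-45.5°):
Solar declination: sin δ = sin ε · sin λ_s = sin 40.20° × sin 114.0° = 0.58965, so δ = +36.133°.
cos H₀ = −tan(-45.5°) tan(+36.133°) = 0.7429, H₀ = 0.7333 rad.
Bracket: H₀ sin φ sin δ + cos φ cos δ sin H₀ = 0.7333×-0.71325×0.58965 + 0.70091×0.80766×0.66936 = -0.308402 + 0.378923 = 0.070521.
Q̄ = (S₀/π) × [bracket] = (2174/π) × 0.070521 = 48.801 W/m².
Ratio Q̄_A / Q̄_B = 158.58 / 48.801 = 3.250.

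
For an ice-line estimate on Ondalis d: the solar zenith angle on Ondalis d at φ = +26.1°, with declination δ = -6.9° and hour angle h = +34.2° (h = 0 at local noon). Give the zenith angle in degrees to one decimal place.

cos θ_z = sin φ sin δ + cos φ cos δ cos h = -0.052853 + 0.737362 = 0.684509.
θ_z = arccos(0.684509) = 46.8°.

θ_z = 46.8°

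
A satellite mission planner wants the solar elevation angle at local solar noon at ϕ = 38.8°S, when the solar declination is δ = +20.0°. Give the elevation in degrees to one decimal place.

31.2°

At local noon the hour angle is zero, so the zenith angle equals |ϕ − δ| = |-38.8° − (+20.000°)| = 58.800°.
Elevation = 90° − 58.800° = 31.2°.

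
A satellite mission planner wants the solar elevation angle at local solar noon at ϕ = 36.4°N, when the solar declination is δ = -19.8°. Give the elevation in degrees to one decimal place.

33.8°

At local noon the hour angle is zero, so the zenith angle equals |ϕ − δ| = |+36.4° − (-19.800°)| = 56.200°.
Elevation = 90° − 56.200° = 33.8°.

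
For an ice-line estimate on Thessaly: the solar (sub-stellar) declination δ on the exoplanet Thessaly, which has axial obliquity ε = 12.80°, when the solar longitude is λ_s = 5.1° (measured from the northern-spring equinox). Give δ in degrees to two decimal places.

δ = +1.13°

sin δ = sin ε · sin λ_s = sin 12.80° × sin 5.1° = 0.019694.
δ = arcsin(0.019694) = +1.13°.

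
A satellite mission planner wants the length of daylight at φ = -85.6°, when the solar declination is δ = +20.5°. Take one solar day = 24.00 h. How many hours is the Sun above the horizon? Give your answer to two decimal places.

cos H₀ = −tan φ · tan δ = 4.8591 ≥ 1, so the Sun never rises (polar night) and H₀ = 0.
Daylight = 2H₀/(2π) × 24.00 h = (0.0000/π) × 24.00 = 0.00 h.

0.00 h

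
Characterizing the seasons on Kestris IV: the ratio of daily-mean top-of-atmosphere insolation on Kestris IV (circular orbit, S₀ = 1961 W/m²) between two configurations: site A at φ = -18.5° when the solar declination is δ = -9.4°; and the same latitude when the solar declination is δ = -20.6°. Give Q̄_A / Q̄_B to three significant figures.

Q̄_A / Q̄_B ≈ 0.952

— Configuration A (φ=-18.5°):
cos H₀ = −tan(-18.5°) tan(-9.400°) = -0.0554, H₀ = 1.6262 rad.
Bracket: H₀ sin φ sin δ + cos φ cos δ sin H₀ = 1.6262×-0.31730×-0.16333 + 0.94832×0.98657×0.99846 = 0.084277 + 0.934143 = 1.018420.
Q̄ = (S₀/π) × [bracket] = (1961/π) × 1.018420 = 635.70 W/m².
— Configuration B (φ=-18.5°):
cos H₀ = −tan(-18.5°) tan(-20.600°) = -0.1258, H₀ = 1.6969 rad.
Bracket: H₀ sin φ sin δ + cos φ cos δ sin H₀ = 1.6969×-0.31730×-0.35184 + 0.94832×0.93606×0.99206 = 0.189440 + 0.880636 = 1.070076.
Q̄ = (S₀/π) × [bracket] = (1961/π) × 1.070076 = 667.95 W/m².
Ratio Q̄_A / Q̄_B = 635.70 / 667.95 = 0.9517.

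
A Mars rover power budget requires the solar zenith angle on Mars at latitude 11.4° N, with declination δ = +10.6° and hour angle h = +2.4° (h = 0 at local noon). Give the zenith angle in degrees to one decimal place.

cos θ_z = sin φ sin δ + cos φ cos δ cos h = 0.036359 + 0.962698 = 0.999057.
θ_z = arccos(0.999057) = 2.5°.

θ_z = 2.5°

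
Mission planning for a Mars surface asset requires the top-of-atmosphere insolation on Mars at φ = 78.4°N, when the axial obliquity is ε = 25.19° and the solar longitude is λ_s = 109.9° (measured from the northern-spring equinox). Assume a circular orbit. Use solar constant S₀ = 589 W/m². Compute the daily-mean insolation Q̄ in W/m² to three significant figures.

Solar declination: sin δ = sin ε · sin λ_s = sin 25.19° × sin 109.9° = 0.40021, so δ = +23.591°.
cos H₀ = −tan(+78.4°) tan(+23.591°) = -2.1275 ≤ −1 ⇒ polar day, H₀ = π.
Bracket: H₀ sin φ sin δ + cos φ cos δ sin H₀ = 3.1416×0.97958×0.40021 + 0.20108×0.91642×0.00000 = 1.231626 + 0.000000 = 1.231626.
Q̄ = (S₀/π) × [bracket] = (589/π) × 1.231626 = 230.9 W/m².

Q̄ ≈ 231 W/m²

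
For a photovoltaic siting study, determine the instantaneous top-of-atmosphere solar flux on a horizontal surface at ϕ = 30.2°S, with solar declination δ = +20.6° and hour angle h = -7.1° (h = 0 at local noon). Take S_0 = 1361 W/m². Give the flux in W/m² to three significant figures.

cos θ_z = sin ϕ sin δ + cos ϕ cos δ cos h = -0.176983 + 0.802809 = 0.625826.
Flux = S_0 · cos θ_z = 1361 × 0.625826 = 851.7 W/m².

852 W/m²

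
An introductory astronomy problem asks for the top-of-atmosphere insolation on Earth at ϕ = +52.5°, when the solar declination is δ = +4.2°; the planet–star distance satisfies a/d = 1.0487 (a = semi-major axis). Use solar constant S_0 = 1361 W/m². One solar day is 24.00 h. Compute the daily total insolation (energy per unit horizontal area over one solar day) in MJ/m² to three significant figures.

cos h₀ = −tan(+52.5°) tan(+4.200°) = -0.0957, h₀ = 1.6666 rad.
Bracket: h₀ sin ϕ sin δ + cos ϕ cos δ sin h₀ = 1.6666×0.79335×0.07324 + 0.60876×0.99731×0.99541 = 0.096838 + 0.604336 = 0.701174.
Inverse-square distance factor (a/d)² = 1.0487² = 1.099772.
Q̄ = (S_0/π) × 1.099772 × [bracket] = (1361/π) × 1.099772 × 0.701174 = 334.07 W/m².
Daily total = Q̄ × 24.00 h × 3600 s/h = 334.07 × 24.00 × 3600 / 10⁶ = 28.86 MJ/m².

28.9 MJ/m²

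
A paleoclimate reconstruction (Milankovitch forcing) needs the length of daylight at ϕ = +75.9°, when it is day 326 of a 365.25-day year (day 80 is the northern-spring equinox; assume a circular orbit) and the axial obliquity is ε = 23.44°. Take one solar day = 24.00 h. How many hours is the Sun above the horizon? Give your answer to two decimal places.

Solar longitude: L_s = 360° × (326 − 80)/365.25 = 242.464°.
sin δ = sin 23.44° × sin 242.464° = -0.35273, so δ = -20.654°.
cos h₀ = −tan ϕ · tan δ = 1.5007 ≥ 1, so the Sun never rises (polar night) and h₀ = 0.
Daylight = 2h₀/(2π) × 24.00 h = (0.0000/π) × 24.00 = 0.00 h.

0.00 h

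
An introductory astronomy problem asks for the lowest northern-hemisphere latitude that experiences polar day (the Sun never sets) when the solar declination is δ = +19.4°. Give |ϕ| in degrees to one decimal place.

Polar day requires cos h₀ = −tan ϕ tan δ ≤ −1, i.e. tan ϕ tan δ ≥ 1.
The boundary is |tan ϕ| · |tan δ| = 1, so |ϕ| = 90° − |δ| = 90° − 19.4° = 70.6° in the northern hemisphere.

|ϕ| = 70.6°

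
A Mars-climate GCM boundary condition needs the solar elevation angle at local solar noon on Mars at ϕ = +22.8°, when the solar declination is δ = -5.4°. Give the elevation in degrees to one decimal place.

61.8°

At local noon the hour angle is zero, so the zenith angle equals |ϕ − δ| = |+22.8° − (-5.400°)| = 28.200°.
Elevation = 90° − 28.200° = 61.8°.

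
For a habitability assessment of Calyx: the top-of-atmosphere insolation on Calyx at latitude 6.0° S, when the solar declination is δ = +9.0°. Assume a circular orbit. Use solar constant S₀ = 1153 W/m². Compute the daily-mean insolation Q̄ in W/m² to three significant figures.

Q̄ ≈ 351 W/m²

cos H₀ = −tan(-6.0°) tan(+9.000°) = 0.0166, H₀ = 1.5541 rad.
Bracket: H₀ sin φ sin δ + cos φ cos δ sin H₀ = 1.5541×-0.10453×0.15643 + 0.99452×0.98769×0.99986 = -0.025412 + 0.982140 = 0.956728.
Q̄ = (S₀/π) × [bracket] = (1153/π) × 0.956728 = 351.1 W/m².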